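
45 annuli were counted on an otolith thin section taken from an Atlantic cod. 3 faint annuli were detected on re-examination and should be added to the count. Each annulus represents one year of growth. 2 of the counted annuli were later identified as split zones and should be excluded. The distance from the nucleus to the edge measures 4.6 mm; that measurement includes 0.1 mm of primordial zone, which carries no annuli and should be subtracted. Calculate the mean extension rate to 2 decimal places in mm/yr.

0.10 mm/yr

Correcting the raw count gives 45 − 2 + 3 = 46 true annuli.
Removing the 0.1 mm offcut leaves 4.6 − 0.1 = 4.5 mm.
4.5 mm over 46 years gives 4.5 / 46 ≈ 0.10 mm/yr.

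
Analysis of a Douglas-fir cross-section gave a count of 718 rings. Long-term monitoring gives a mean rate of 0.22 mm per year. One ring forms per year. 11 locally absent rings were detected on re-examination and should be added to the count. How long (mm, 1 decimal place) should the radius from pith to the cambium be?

160.4 mm

After corrections the count is 718 + 11 = 729 rings.
Predicted length = 0.22 mm/year × 729 years = 160.4 mm.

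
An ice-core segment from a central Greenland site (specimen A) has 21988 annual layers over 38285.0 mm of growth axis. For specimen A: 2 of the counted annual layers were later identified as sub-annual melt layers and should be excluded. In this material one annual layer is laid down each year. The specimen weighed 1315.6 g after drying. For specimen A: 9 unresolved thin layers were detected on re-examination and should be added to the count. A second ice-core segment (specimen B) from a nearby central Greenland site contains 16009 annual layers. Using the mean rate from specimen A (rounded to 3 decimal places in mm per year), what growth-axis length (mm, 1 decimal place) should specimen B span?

27871.7 mm

Specimen A: after corrections the count is 21988 − 2 + 9 = 21995 annual layers.
A: Mean rate = 38285.0 mm / 21995 years ≈ 1.741 mm per year.
B's length ≈ 1.741 × 16009 = 27871.7 mm.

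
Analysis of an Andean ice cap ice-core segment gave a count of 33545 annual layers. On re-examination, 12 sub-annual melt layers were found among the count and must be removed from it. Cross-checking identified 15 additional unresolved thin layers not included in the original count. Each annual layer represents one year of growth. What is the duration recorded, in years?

33548 years

True annual layer count = 33545 − 12 + 15 = 33548.
One annual layer per year makes the duration 33548 years.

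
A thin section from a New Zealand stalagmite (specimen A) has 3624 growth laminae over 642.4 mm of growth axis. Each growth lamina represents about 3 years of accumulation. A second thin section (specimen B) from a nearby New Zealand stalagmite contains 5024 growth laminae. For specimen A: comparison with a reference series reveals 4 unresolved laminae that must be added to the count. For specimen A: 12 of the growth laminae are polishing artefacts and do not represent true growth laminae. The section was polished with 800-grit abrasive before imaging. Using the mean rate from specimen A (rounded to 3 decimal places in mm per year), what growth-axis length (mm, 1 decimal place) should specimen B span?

Specimen A: adjusted count: 3624 − 12 + 4 = 3616 growth laminae.
Specimen A: 3616 growth laminae at 3 years each span 3616 × 3 = 10848 years.
A: 642.4 mm over 10848 years gives 642.4 / 10848 ≈ 0.059 mm/year.
Specimen B: 5024 growth laminae at 3 years each span 5024 × 3 = 15072 years. Length of B = 0.059 × 15072 = 889.2 mm.

889.2 mm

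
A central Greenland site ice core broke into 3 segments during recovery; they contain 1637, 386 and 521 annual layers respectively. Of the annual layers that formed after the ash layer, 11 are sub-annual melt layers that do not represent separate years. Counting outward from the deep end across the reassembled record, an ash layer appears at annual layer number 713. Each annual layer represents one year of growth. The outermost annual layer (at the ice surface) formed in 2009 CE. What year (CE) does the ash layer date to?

Total annual layers = 1637 + 386 + 521 = 2544.
The ash layer sits at annual layer 713 from the deep end, so 2544 − 713 = 1831 annual layers formed after it.
Removing the 11 false annual layers leaves 1831 − 11 = 1820 true annual layers beyond the ash layer.
The annual layer at the ice surface is 2009 CE, so the ash layer dates to 2009 − 1820 = 189 CE.

189 CE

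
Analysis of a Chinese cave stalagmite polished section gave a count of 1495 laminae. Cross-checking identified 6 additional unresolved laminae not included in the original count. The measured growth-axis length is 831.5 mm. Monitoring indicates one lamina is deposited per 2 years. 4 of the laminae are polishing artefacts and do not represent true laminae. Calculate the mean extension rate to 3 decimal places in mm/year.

After corrections the count is 1495 − 4 + 6 = 1497 laminae.
At 2 years per lamina, 1497 × 2 = 2994 years.
831.5 mm over 2994 years gives 831.5 / 2994 ≈ 0.278 mm/year.

0.278 mm/year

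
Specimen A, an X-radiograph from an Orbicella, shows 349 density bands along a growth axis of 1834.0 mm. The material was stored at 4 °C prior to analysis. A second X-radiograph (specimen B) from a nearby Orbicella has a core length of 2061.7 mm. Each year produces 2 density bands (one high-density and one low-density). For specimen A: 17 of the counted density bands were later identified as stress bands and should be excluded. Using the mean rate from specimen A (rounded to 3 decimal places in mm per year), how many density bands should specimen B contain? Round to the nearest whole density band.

Specimen A: after corrections the count is 349 − 17 = 332 density bands.
Specimen A: 332 density bands at 2 per year is 332 / 2 = 166 years.
A: Mean rate = 1834.0 mm / 166 years ≈ 11.048 mm/yr.
For B, 2061.7 / 11.048 = 186.61 years; at 2 density bands per year that is 186.61 × 2 ≈ 373 density bands.

373 density bands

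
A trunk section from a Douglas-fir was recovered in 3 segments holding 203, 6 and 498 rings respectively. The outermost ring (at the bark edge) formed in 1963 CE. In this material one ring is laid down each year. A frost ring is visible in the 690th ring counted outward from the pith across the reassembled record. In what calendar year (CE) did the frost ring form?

1946 CE

Total rings = 203 + 6 + 498 = 707.
The frost ring sits at ring 690 from the pith, so 707 − 690 = 17 rings formed after it.
The ring at the bark edge is 1963 CE, so the frost ring dates to 1963 − 17 = 1946 CE.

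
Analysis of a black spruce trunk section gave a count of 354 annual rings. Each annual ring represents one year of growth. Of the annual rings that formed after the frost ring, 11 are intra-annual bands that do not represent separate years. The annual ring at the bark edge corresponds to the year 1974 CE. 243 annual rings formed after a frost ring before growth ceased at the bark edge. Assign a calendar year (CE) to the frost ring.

There are 243 annual rings younger than the frost ring.
Excluding 11 false annual rings: 243 − 11 = 232.
The annual ring at the bark edge is 1974 CE, so the frost ring dates to 1974 − 232 = 1742 CE.

1742 CE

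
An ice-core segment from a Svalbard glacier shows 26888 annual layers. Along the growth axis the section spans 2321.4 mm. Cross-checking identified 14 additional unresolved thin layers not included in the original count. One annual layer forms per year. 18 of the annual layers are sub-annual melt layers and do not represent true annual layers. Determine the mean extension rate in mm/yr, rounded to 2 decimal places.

After corrections the count is 26888 − 18 + 14 = 26884 annual layers.
2321.4 mm over 26884 years gives 2321.4 / 26884 ≈ 0.09 mm/yr.

0.09 mm/yr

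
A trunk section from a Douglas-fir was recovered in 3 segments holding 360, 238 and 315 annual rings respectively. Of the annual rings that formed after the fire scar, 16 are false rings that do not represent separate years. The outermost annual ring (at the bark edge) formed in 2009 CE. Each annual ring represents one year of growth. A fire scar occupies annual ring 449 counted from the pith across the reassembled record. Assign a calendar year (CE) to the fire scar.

Total annual rings = 360 + 238 + 315 = 913.
The fire scar sits at annual ring 449 from the pith, so 913 − 449 = 464 annual rings formed after it.
464 − 16 false = 448 true annual rings after the fire scar.
Counting back 448 years from 2009 CE places the fire scar in 2009 − 448 = 1561 CE.

1561 CE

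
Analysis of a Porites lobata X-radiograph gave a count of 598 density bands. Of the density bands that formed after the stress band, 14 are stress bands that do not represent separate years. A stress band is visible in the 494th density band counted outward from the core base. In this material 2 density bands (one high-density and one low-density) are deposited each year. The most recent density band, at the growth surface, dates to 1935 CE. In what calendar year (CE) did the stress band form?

Between density band 494 and the growth surface there are 598 − 494 = 104 density bands.
Excluding 14 false density bands: 104 − 14 = 90.
90 density bands at 2 per year is 90 / 2 = 45 years.
1935 − 45 = 1890 CE.

1890 CE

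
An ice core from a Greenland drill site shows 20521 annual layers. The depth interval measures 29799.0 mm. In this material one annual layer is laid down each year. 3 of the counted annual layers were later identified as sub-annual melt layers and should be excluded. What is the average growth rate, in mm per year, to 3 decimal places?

Adjusted count: 20521 − 3 = 20518 annual layers.
29799.0 mm over 20518 years gives 29799.0 / 20518 ≈ 1.452 mm per year.

1.452 mm per year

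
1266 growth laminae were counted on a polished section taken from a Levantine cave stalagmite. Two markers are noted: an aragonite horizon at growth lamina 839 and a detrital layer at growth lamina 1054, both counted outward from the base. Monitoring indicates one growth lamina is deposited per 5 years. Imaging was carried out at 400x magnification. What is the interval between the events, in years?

1075 yr

The two markers are separated by 1054 − 839 = 215 growth laminae.
215 growth laminae at 5 years each span 215 × 5 = 1075 years.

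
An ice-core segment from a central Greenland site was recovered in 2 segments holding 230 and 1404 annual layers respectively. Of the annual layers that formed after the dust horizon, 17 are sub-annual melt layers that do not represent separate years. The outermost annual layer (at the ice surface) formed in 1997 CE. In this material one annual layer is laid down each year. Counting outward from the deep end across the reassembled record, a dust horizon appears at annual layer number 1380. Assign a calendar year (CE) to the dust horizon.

Total annual layers = 230 + 1404 = 1634.
1634 − 1380 = 254 annual layers lie beyond the dust horizon toward the ice surface.
Excluding 17 false annual layers: 254 − 17 = 237.
1997 − 237 = 1760 CE.

1760 CE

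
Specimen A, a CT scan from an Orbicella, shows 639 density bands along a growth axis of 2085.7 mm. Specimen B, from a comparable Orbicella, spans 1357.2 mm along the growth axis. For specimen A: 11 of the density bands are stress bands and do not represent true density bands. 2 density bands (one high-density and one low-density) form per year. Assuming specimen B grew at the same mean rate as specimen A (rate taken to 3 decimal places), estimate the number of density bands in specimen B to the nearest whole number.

409 density bands

Specimen A: adjusted count: 639 − 11 = 628 density bands.
Specimen A: 628 density bands at 2 per year is 628 / 2 = 314 years.
A: 2085.7 mm over 314 years gives 2085.7 / 314 ≈ 6.642 mm per year.
Specimen B: 1357.2 mm / 6.642 mm per year = 204.34 years; at 2 density bands per year that is 204.34 × 2 ≈ 409 density bands.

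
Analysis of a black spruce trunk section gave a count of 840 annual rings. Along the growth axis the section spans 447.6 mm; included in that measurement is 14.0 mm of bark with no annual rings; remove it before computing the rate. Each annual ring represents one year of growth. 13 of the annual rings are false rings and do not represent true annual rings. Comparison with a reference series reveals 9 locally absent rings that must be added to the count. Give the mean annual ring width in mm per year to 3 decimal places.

Adjusted count: 840 − 13 + 9 = 836 annual rings.
Net length = 447.6 − 14.0 = 433.6 mm.
Extension rate ≈ 433.6 / 836 = 0.519 mm per year.

0.519 mm per year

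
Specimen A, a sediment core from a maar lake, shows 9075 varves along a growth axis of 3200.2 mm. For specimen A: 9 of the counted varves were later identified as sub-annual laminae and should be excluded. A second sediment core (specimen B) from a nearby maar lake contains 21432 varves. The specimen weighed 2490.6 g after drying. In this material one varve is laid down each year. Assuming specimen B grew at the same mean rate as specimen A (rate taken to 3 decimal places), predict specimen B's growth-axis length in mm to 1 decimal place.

Specimen A: adjusted count: 9075 − 9 = 9066 varves.
A: Extension rate ≈ 3200.2 / 9066 = 0.353 mm per year.
Length of B = 0.353 × 21432 = 7565.5 mm.

7565.5 mm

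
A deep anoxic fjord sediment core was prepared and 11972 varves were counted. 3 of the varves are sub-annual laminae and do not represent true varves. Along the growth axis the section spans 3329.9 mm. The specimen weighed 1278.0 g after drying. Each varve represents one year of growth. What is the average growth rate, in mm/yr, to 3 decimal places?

After corrections the count is 11972 − 3 = 11969 varves.
Extension rate ≈ 3329.9 / 11969 = 0.278 mm/yr.

0.278 mm/yr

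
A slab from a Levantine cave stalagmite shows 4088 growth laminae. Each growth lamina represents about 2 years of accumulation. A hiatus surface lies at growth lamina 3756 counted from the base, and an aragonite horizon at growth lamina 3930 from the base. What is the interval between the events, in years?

3930 − 3756 = 174 growth laminae lie between the two events.
174 growth laminae at 2 years each span 174 × 2 = 348 years.

348 yr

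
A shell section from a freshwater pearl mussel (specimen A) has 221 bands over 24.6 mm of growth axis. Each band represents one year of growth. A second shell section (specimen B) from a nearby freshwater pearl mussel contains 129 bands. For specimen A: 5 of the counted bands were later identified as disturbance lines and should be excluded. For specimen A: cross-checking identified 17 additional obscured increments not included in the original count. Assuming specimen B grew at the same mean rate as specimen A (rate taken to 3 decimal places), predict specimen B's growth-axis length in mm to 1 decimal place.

13.7 mm

Specimen A: adjusted count: 221 − 5 + 17 = 233 bands.
A: Extension rate ≈ 24.6 / 233 = 0.106 mm/year.
For B, 0.106 mm/year × 129 years = 13.7 mm.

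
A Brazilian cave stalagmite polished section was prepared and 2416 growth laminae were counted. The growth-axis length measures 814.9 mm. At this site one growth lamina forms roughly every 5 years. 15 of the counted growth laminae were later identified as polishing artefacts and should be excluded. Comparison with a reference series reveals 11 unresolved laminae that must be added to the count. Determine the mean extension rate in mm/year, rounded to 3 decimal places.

0.068 mm/year

Adjusted count: 2416 − 15 + 11 = 2412 growth laminae.
At 5 years per growth lamina, 2412 × 5 = 12060 years.
814.9 mm over 12060 years gives 814.9 / 12060 ≈ 0.068 mm/year.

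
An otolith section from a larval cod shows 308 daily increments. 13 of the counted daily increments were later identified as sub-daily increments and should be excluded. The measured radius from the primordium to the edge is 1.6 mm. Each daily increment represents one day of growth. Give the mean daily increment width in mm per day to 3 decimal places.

0.005 mm per day

Adjusted count: 308 − 13 = 295 daily increments.
1.6 mm over 295 days gives 1.6 / 295 ≈ 0.005 mm per day.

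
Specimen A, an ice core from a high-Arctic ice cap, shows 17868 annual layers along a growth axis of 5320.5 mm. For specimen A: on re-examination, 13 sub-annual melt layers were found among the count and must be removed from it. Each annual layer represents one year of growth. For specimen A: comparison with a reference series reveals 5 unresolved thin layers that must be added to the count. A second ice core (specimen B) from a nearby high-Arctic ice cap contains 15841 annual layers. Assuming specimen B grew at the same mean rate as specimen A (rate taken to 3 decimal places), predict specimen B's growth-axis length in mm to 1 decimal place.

4720.6 mm

Specimen A: adjusted count: 17868 − 13 + 5 = 17860 annual layers.
A: Extension rate ≈ 5320.5 / 17860 = 0.298 mm per year.
B's length ≈ 0.298 × 15841 = 4720.6 mm.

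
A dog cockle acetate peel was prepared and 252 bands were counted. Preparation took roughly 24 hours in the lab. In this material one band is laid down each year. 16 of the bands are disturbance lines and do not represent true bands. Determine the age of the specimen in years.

Adjusted count: 252 − 16 = 236 bands.
At one band per year, that is 236 years.

236 years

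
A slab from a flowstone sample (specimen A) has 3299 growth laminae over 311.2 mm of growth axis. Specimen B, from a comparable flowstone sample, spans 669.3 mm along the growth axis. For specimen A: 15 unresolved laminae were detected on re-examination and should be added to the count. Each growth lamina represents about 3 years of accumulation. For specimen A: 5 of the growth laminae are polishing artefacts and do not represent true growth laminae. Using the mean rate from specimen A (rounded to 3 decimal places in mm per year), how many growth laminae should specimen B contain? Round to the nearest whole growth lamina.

Specimen A: true growth lamina count = 3299 − 5 + 15 = 3309.
Specimen A: multiplying by 3 years per growth lamina: 3309 × 3 = 9927 years.
A: Mean rate = 311.2 mm / 9927 years ≈ 0.031 mm/yr.
B spans 669.3 / 0.031 = 21590.32 years; at 3 years per growth lamina that is 21590.32 / 3 ≈ 7197 growth laminae.

7197 growth laminae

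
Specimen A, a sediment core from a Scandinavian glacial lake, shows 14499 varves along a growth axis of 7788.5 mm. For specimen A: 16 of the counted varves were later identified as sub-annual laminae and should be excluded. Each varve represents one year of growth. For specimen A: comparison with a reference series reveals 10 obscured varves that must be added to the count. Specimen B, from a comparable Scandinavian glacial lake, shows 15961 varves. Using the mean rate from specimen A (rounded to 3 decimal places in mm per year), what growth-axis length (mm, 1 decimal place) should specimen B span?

8571.1 mm

Specimen A: correcting the raw count gives 14499 − 16 + 10 = 14493 true varves.
A: Mean rate = 7788.5 mm / 14493 years ≈ 0.537 mm/yr.
B's length ≈ 0.537 × 15961 = 8571.1 mm.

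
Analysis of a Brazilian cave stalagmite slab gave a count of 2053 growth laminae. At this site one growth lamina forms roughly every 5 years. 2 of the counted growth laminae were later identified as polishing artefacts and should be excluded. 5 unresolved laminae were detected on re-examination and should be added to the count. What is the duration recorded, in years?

Correcting the raw count gives 2053 − 2 + 5 = 2056 true growth laminae.
At 5 years per growth lamina, 2056 × 5 = 10280 years.

10280 yr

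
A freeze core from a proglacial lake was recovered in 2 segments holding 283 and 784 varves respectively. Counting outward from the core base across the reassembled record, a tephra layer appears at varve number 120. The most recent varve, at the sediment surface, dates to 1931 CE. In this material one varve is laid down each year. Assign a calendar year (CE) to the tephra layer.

Total varves = 283 + 784 = 1067.
1067 − 120 = 947 varves lie beyond the tephra layer toward the sediment surface.
The varve at the sediment surface is 1931 CE, so the tephra layer dates to 1931 − 947 = 984 CE.

984 CE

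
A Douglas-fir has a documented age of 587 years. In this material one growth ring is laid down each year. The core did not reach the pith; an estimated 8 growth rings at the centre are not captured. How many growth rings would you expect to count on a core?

At one growth ring per year, 587 years correspond to 587 growth rings.
587 − 8 missed = 579 growth rings expected in the prepared section.

579 growth rings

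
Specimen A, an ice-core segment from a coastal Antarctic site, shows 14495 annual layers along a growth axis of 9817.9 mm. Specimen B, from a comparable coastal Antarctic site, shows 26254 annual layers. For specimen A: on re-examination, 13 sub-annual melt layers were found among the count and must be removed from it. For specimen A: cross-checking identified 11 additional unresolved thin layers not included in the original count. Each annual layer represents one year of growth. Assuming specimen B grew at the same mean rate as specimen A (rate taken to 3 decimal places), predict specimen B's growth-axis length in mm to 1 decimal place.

Specimen A: adjusted count: 14495 − 13 + 11 = 14493 annual layers.
A: 9817.9 mm over 14493 years gives 9817.9 / 14493 ≈ 0.677 mm per year.
Length of B = 0.677 × 26254 = 17774.0 mm.

17774.0 mm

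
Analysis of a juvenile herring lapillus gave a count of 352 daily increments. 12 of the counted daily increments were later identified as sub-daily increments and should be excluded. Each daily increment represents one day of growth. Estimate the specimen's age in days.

Adjusted count: 352 − 12 = 340 daily increments.
At one daily increment per day, that is 340 days.

340 d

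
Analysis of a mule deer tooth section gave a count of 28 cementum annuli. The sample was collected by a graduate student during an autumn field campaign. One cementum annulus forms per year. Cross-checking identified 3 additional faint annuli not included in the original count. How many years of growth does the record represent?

31 years

After corrections the count is 28 + 3 = 31 cementum annuli.
One cementum annulus per year makes the duration 31 years.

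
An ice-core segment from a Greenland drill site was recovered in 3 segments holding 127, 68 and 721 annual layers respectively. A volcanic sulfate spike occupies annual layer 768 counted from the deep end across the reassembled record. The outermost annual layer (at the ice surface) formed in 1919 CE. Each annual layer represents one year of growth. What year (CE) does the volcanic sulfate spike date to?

Total annual layers = 127 + 68 + 721 = 916.
The volcanic sulfate spike sits at annual layer 768 from the deep end, so 916 − 768 = 148 annual layers formed after it.
The annual layer at the ice surface is 1919 CE, so the volcanic sulfate spike dates to 1919 − 148 = 1771 CE.

1771 CE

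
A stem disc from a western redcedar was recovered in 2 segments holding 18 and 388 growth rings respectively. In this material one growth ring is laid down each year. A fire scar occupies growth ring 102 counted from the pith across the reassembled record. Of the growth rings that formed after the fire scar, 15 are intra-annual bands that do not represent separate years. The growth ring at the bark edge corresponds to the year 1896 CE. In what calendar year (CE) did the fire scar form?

1607 CE

Total growth rings = 18 + 388 = 406.
Between growth ring 102 and the bark edge there are 406 − 102 = 304 growth rings.
Excluding 15 false growth rings: 304 − 15 = 289.
Counting back 289 years from 1896 CE places the fire scar in 1896 − 289 = 1607 CE.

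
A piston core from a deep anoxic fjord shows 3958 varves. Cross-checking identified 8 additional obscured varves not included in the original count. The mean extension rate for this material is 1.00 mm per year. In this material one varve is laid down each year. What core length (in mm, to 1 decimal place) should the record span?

Adjusted count: 3958 + 8 = 3966 varves.
Predicted length = 1.00 mm/year × 3966 years = 3966.0 mm.

3966.0 mm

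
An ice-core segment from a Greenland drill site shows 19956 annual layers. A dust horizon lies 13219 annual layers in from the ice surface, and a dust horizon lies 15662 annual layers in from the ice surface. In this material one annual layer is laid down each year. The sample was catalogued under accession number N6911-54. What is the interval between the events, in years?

2443 years

Separation: 15662 − 13219 = 2443 annual layers.
That is 2443 years at one annual layer per year.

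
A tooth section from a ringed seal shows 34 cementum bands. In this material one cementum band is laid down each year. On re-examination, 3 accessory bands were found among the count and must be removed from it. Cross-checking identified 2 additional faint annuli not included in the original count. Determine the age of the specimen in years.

Adjusted count: 34 − 3 + 2 = 33 cementum bands.
One cementum band per year makes the duration 33 years.

33 yr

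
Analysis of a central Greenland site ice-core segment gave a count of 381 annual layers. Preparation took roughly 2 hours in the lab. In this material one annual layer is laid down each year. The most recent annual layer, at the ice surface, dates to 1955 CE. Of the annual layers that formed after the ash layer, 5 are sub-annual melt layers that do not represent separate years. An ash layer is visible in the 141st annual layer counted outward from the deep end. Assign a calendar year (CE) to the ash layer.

Between annual layer 141 and the ice surface there are 381 − 141 = 240 annual layers.
Excluding 5 false annual layers: 240 − 5 = 235.
1955 − 235 = 1720 CE.

1720 CE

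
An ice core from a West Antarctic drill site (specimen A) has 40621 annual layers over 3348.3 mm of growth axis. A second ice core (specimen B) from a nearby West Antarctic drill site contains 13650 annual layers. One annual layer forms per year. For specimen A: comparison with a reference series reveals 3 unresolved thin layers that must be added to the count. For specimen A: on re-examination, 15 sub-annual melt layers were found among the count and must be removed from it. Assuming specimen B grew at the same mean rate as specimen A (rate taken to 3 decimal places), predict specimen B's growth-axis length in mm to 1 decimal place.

Specimen A: true annual layer count = 40621 − 15 + 3 = 40609.
A: Extension rate ≈ 3348.3 / 40609 = 0.082 mm/yr.
Length of B = 0.082 × 13650 = 1119.3 mm.

1119.3 mm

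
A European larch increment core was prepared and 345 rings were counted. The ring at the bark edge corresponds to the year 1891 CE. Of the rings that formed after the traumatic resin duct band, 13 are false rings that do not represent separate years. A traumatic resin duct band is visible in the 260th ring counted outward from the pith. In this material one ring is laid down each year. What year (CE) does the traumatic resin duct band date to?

The traumatic resin duct band sits at ring 260 from the pith, so 345 − 260 = 85 rings formed after it.
Excluding 13 false rings: 85 − 13 = 72.
1891 − 72 = 1819 CE.

1819 CE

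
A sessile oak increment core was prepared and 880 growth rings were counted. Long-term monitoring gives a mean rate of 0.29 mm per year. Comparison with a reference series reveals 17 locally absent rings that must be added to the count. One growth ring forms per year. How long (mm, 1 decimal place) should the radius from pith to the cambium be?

Adjusted count: 880 + 17 = 897 growth rings.
Length ≈ 0.29 × 897 = 260.1 mm.

260.1 mm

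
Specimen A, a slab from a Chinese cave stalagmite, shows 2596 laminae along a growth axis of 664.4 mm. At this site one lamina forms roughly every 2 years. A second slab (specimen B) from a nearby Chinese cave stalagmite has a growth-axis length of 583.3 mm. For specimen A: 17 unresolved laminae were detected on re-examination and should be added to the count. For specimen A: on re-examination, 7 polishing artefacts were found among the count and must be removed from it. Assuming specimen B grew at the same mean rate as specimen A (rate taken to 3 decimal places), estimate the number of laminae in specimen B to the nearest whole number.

Specimen A: after corrections the count is 2596 − 7 + 17 = 2606 laminae.
Specimen A: multiplying by 2 years per lamina: 2606 × 2 = 5212 years.
A: 664.4 mm over 5212 years gives 664.4 / 5212 ≈ 0.127 mm/year.
B spans 583.3 / 0.127 = 4592.91 years; at 2 years per lamina that is 4592.91 / 2 ≈ 2296 laminae.

2296 laminae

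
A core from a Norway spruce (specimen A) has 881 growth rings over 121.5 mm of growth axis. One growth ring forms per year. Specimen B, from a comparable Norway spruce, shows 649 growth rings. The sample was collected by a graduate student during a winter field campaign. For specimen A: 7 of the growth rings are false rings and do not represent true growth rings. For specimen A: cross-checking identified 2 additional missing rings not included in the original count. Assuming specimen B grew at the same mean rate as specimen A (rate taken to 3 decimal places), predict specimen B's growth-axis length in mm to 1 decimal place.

Specimen A: adjusted count: 881 − 7 + 2 = 876 growth rings.
A: Mean rate = 121.5 mm / 876 years ≈ 0.139 mm/yr.
B's length ≈ 0.139 × 649 = 90.2 mm.

90.2 mm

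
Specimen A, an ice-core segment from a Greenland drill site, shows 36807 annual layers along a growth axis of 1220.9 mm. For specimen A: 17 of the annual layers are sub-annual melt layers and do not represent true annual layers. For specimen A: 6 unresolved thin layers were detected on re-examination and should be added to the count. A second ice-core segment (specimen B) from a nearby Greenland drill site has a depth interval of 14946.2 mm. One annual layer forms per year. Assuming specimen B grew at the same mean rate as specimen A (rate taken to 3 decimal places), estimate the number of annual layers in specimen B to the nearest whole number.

452915 annual layers

Specimen A: true annual layer count = 36807 − 17 + 6 = 36796.
A: 1220.9 mm over 36796 years gives 1220.9 / 36796 ≈ 0.033 mm/year.
B spans 14946.2 / 0.033 = 452915.15 years ≈ 452915 annual layers.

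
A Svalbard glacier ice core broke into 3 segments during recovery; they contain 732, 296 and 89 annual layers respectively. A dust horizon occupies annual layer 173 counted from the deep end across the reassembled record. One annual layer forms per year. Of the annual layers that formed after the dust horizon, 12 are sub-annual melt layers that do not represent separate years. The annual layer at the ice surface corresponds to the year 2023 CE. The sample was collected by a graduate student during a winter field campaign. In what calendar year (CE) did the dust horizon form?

Total annual layers = 732 + 296 + 89 = 1117.
Between annual layer 173 and the ice surface there are 1117 − 173 = 944 annual layers.
Removing the 12 false annual layers leaves 944 − 12 = 932 true annual layers beyond the dust horizon.
Counting back 932 years from 2023 CE places the dust horizon in 2023 − 932 = 1091 CE.

1091 CE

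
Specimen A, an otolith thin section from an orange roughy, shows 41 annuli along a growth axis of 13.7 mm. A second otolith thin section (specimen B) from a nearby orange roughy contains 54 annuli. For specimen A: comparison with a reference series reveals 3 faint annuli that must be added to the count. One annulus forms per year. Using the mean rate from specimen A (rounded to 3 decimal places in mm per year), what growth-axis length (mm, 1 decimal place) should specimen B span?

Specimen A: adjusted count: 41 + 3 = 44 annuli.
A: 13.7 mm over 44 years gives 13.7 / 44 ≈ 0.311 mm/year.
For B, 0.311 mm/year × 54 years = 16.8 mm.

16.8 mm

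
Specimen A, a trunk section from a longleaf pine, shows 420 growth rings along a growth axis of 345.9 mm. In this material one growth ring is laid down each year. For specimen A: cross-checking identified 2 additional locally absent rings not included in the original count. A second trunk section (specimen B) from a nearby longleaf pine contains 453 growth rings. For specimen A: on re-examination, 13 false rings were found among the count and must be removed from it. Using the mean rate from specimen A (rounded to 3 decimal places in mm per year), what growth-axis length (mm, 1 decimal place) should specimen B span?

383.2 mm

Specimen A: true growth ring count = 420 − 13 + 2 = 409.
A: Mean rate = 345.9 mm / 409 years ≈ 0.846 mm/yr.
B's length ≈ 0.846 × 453 = 383.2 mm.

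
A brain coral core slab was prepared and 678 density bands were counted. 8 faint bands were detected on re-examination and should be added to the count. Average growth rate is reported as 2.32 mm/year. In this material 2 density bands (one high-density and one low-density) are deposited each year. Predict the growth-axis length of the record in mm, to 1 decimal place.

795.8 mm

True density band count = 678 + 8 = 686.
686 density bands at 2 per year is 686 / 2 = 343 years.
343 years at 2.32 mm/year gives 2.32 × 343 = 795.8 mm.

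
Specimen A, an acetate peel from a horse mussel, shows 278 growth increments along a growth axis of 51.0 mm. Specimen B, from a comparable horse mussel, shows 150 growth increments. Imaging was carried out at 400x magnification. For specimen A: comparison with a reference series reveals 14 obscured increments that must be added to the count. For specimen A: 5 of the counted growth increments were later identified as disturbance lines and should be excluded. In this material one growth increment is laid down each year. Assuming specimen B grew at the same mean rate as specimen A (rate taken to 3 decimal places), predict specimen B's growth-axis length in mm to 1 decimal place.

Specimen A: true growth increment count = 278 − 5 + 14 = 287.
A: Mean rate = 51.0 mm / 287 years ≈ 0.178 mm per year.
For B, 0.178 mm/year × 150 years = 26.7 mm.

26.7 mm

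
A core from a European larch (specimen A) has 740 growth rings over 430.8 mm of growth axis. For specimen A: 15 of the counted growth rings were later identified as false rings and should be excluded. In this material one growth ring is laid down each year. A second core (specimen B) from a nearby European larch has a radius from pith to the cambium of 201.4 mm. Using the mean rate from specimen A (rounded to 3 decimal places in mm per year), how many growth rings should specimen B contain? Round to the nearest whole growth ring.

Specimen A: correcting the raw count gives 740 − 15 = 725 true growth rings.
A: 430.8 mm over 725 years gives 430.8 / 725 ≈ 0.594 mm/yr.
For B, 201.4 / 0.594 = 339.06 years ≈ 339 growth rings.

339 growth rings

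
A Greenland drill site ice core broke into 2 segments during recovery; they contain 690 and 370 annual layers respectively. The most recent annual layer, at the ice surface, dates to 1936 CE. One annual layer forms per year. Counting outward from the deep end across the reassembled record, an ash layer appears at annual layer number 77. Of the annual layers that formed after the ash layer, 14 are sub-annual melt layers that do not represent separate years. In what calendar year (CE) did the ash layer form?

Total annual layers = 690 + 370 = 1060.
1060 − 77 = 983 annual layers lie beyond the ash layer toward the ice surface.
983 − 14 false = 969 true annual layers after the ash layer.
Counting back 969 years from 1936 CE places the ash layer in 1936 − 969 = 967 CE.

967 CE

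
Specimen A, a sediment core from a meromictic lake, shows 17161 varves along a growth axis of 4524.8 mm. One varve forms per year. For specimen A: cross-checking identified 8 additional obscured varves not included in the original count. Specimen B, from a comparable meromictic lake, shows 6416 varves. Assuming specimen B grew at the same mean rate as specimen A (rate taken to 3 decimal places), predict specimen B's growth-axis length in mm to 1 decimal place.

Specimen A: correcting the raw count gives 17161 + 8 = 17169 true varves.
A: 4524.8 mm over 17169 years gives 4524.8 / 17169 ≈ 0.264 mm/year.
For B, 0.264 mm/year × 6416 years = 1693.8 mm.

1693.8 mm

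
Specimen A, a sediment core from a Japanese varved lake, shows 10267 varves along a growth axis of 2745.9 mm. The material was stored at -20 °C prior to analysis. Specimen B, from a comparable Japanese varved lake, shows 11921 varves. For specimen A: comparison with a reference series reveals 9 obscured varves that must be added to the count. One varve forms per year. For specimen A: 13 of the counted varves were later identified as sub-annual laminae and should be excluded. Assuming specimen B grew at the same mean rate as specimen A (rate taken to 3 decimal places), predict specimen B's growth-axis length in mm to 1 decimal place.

Specimen A: adjusted count: 10267 − 13 + 9 = 10263 varves.
A: Extension rate ≈ 2745.9 / 10263 = 0.268 mm/yr.
Length of B = 0.268 × 11921 = 3194.8 mm.

3194.8 mm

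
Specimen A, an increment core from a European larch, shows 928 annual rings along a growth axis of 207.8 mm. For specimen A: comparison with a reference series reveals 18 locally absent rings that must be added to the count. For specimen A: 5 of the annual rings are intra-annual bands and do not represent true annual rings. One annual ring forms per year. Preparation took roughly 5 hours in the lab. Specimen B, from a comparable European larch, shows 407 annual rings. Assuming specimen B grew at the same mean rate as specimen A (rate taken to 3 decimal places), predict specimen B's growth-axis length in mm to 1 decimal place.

Specimen A: after corrections the count is 928 − 5 + 18 = 941 annual rings.
A: Extension rate ≈ 207.8 / 941 = 0.221 mm/year.
Length of B = 0.221 × 407 = 89.9 mm.

89.9 mm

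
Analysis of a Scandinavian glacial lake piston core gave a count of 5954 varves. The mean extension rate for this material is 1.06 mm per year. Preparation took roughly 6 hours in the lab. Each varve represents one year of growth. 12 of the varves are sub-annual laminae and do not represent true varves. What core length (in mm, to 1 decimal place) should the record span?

After corrections the count is 5954 − 12 = 5942 varves.
5942 years at 1.06 mm/year gives 1.06 × 5942 = 6298.5 mm.

6298.5 mm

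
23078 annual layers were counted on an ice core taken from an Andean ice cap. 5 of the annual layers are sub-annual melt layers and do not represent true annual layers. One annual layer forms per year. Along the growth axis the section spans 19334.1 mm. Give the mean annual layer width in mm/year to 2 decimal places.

Correcting the raw count gives 23078 − 5 = 23073 true annual layers.
19334.1 mm over 23073 years gives 19334.1 / 23073 ≈ 0.84 mm/year.

0.84 mm/year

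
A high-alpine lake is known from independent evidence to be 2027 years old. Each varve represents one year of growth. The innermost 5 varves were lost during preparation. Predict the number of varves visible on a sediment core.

Expected varves over 2027 years: 2027.
Subtracting the 5 varves not captured gives 2027 − 5 = 2022 varves in the record.

2022 varves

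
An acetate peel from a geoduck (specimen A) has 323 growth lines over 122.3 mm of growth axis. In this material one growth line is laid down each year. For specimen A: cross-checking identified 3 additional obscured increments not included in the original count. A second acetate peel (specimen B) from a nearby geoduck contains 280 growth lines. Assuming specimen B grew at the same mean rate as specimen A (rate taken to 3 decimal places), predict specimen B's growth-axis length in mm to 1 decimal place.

Specimen A: correcting the raw count gives 323 + 3 = 326 true growth lines.
A: Mean rate = 122.3 mm / 326 years ≈ 0.375 mm per year.
For B, 0.375 mm/year × 280 years = 105.0 mm.

105.0 mm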